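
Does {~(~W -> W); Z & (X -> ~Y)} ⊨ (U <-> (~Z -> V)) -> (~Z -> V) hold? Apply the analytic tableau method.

Initial set: {~(~W -> W); (Z & (X -> ~Y)); ~((U <-> (~Z -> V)) -> (~Z -> V))}.
~(~W -> W): α-rule — add ~W, ~W.
(Z & (X -> ~Y)): α-rule — add Z, (X -> ~Y).
~((U <-> (~Z -> V)) -> (~Z -> V)): α-rule — add (U <-> (~Z -> V)), ~(~Z -> V).
~(~Z -> V): α-rule — add ~Z, ~V.
× closes — contains both Z and ~Z.
All 1 branch closes.
Every branch closed, so the premises entail the conclusion.

Yes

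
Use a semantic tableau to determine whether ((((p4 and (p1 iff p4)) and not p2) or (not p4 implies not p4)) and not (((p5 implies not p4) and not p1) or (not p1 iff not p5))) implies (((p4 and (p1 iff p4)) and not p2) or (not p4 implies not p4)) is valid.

Assume the negation and expand:
Initial set: {not (((((p4 and (p1 iff p4)) and not p2) or (not p4 implies not p4)) and not (((p5 implies not p4) and not p1) or (not p1 iff not p5))) implies (((p4 and (p1 iff p4)) and not p2) or (not p4 implies not p4)))}.
not (((((p4 and (p1 iff p4)) and not p2) or (not p4 implies not p4)) and not (((p5 implies not p4) and not p1) or (not p1 iff not p5))) implies (((p4 and (p1 iff p4)) and not p2) or (not p4 implies not p4))): α-rule — add ((((p4 and (p1 iff p4)) and not p2) or (not p4 implies not p4)) and not (((p5 implies not p4) and not p1) or (not p1 iff not p5))), not (((p4 and (p1 iff p4)) and not p2) or (not p4 implies not p4)).
((((p4 and (p1 iff p4)) and not p2) or (not p4 implies not p4)) and not (((p5 implies not p4) and not p1) or (not p1 iff not p5))): α-rule — add (((p4 and (p1 iff p4)) and not p2) or (not p4 implies not p4)), not (((p5 implies not p4) and not p1) or (not p1 iff not p5)).
not (((p4 and (p1 iff p4)) and not p2) or (not p4 implies not p4)): α-rule — add not ((p4 and (p1 iff p4)) and not p2), not (not p4 implies not p4).
not (((p5 implies not p4) and not p1) or (not p1 iff not p5)): α-rule — add not ((p5 implies not p4) and not p1), not (not p1 iff not p5).
not (not p4 implies not p4): α-rule — add not p4, not not p4.
× closes — contains both p4 and not p4.
All 1 branch closes.
Every branch closed, so the negation is unsatisfiable and the formula is valid.

Valid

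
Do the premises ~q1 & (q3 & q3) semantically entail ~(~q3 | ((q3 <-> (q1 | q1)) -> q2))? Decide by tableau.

No

Initial set: {(~q1 & (q3 & q3)); ~~(~q3 | ((q3 <-> (q1 | q1)) -> q2))}.
(~q1 & (q3 & q3)): α-rule — add ~q1, (q3 & q3).
(q3 & q3): α-rule — add q3, q3.
~~(~q3 | ((q3 <-> (q1 | q1)) -> q2)): β-rule — branch into ~q3  //  ((q3 <-> (q1 | q1)) -> q2).
  branch 1 (add ~q3):
    × closes — contains both q3 and ~q3.
  branch 2 (add ((q3 <-> (q1 | q1)) -> q2)):
    ((q3 <-> (q1 | q1)) -> q2): β-rule — branch into ~(q3 <-> (q1 | q1))  //  q2.
      branch 2.1 (add ~(q3 <-> (q1 | q1))):
        ~(q3 <-> (q1 | q1)): β-rule — branch into q3, ~(q1 | q1)  //  ~q3, (q1 | q1).
          branch 2.1.1 (add q3, ~(q1 | q1)):
            ~(q1 | q1): α-rule — add ~q1, ~q1.
            ○ open, literals {q1=false, q3=true}.
          branch 2.1.2 (add ~q3, (q1 | q1)):
            × closes — contains both q3 and ~q3.
      branch 2.2 (add q2):
        ○ open, literals {q1=false, q2=true, q3=true}.
2 branches closed, 2 open.
An open branch gives a countermodel: q1=false, q3=true (unmentioned atoms arbitrary); the premises hold there but the conclusion fails.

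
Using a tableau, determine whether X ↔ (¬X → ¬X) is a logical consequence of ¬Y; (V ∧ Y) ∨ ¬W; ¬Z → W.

Initial set: {¬Y; ((V ∧ Y) ∨ ¬W); (¬Z → W); ¬(X ↔ (¬X → ¬X))}.
((V ∧ Y) ∨ ¬W): β-rule — branch into (V ∧ Y)  //  ¬W.
  branch 1 (add (V ∧ Y)):
    (V ∧ Y): α-rule — add V, Y.
    × closes — contains both Y and ¬Y.
  branch 2 (add ¬W):
    (¬Z → W): β-rule — branch into ¬¬Z  //  W.
      branch 2.1 (add ¬¬Z):
        ¬(X ↔ (¬X → ¬X)): β-rule — branch into X, ¬(¬X → ¬X)  //  ¬X, (¬X → ¬X).
          branch 2.1.1 (add X, ¬(¬X → ¬X)):
            ¬(¬X → ¬X): α-rule — add ¬X, ¬¬X.
            × closes — contains both X and ¬X.
          branch 2.1.2 (add ¬X, (¬X → ¬X)):
            (¬X → ¬X): β-rule — branch into ¬¬X  //  ¬X.
              branch 2.1.2.1 (add ¬¬X):
                × closes — contains both X and ¬X.
              branch 2.1.2.2 (add ¬X):
                ○ open, literals {W=0, X=0, Y=0, Z=1}.
      branch 2.2 (add W):
        × closes — contains both W and ¬W.
4 branches closed, 1 open.
An open branch gives a countermodel: W=0, X=0, Y=0, Z=1 (unmentioned atoms arbitrary); the premises hold there but the conclusion fails.

No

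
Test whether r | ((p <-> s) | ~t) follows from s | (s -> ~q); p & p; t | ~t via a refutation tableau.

Initial set: {(s | (s -> ~q)); (p & p); (t | ~t); ~(r | ((p <-> s) | ~t))}.
(p & p): α-rule — add p, p.
~(r | ((p <-> s) | ~t)): α-rule — add ~r, ~((p <-> s) | ~t).
~((p <-> s) | ~t): α-rule — add ~(p <-> s), ~~t.
(s | (s -> ~q)): β-rule — branch into s  //  (s -> ~q).
  branch 1 (add s):
    (t | ~t): β-rule — branch into t  //  ~t.
      branch 1.1 (add t):
        ~(p <-> s): β-rule — branch into p, ~s  //  ~p, s.
          branch 1.1.1 (add p, ~s):
            × closes — contains both s and ~s.
          branch 1.1.2 (add ~p, s):
            × closes — contains both p and ~p.
      branch 1.2 (add ~t):
        × closes — contains both t and ~t.
  branch 2 (add (s -> ~q)):
    (t | ~t): β-rule — branch into t  //  ~t.
      branch 2.1 (add t):
        ~(p <-> s): β-rule — branch into p, ~s  //  ~p, s.
          branch 2.1.1 (add p, ~s):
            (s -> ~q): β-rule — branch into ~s  //  ~q.
              branch 2.1.1.1 (add ~s):
                ○ open, literals {p=1, r=0, s=0, t=1}.
              branch 2.1.1.2 (add ~q):
                ○ open, literals {p=1, q=0, r=0, s=0, t=1}.
          branch 2.1.2 (add ~p, s):
            × closes — contains both p and ~p.
      branch 2.2 (add ~t):
        × closes — contains both t and ~t.
5 branches closed, 2 open.
An open branch gives a countermodel: p=1, r=0, s=0, t=1 (unmentioned atoms arbitrary); the premises hold there but the conclusion fails.

No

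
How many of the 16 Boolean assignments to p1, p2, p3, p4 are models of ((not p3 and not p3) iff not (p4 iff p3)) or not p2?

12

Initial set: {(((not p3 and not p3) iff not (p4 iff p3)) or not p2)}.
(((not p3 and not p3) iff not (p4 iff p3)) or not p2): β-rule — branch into ((not p3 and not p3) iff not (p4 iff p3))  //  not p2.
  branch 1 (add ((not p3 and not p3) iff not (p4 iff p3))):
    ((not p3 and not p3) iff not (p4 iff p3)): β-rule — branch into (not p3 and not p3), not (p4 iff p3)  //  not (not p3 and not p3), not not (p4 iff p3).
      branch 1.1 (add (not p3 and not p3), not (p4 iff p3)):
        (not p3 and not p3): α-rule — add not p3, not p3.
        not (p4 iff p3): β-rule — branch into p4, not p3  //  not p4, p3.
          branch 1.1.1 (add p4, not p3):
            ○ open, literals {p3=false, p4=true}.
          branch 1.1.2 (add not p4, p3):
            × closes — contains both p3 and not p3.
      branch 1.2 (add not (not p3 and not p3), not not (p4 iff p3)):
        not (not p3 and not p3): β-rule — branch into not not p3  //  not not p3.
          branch 1.2.1 (add not not p3):
            not not (p4 iff p3): β-rule — branch into p4, p3  //  not p4, not p3.
              branch 1.2.1.1 (add p4, p3):
                ○ open, literals {p3=true, p4=true}.
              branch 1.2.1.2 (add not p4, not p3):
                × closes — contains both p3 and not p3.
          branch 1.2.2 (add not not p3):
            not not (p4 iff p3): β-rule — branch into p4, p3  //  not p4, not p3.
              branch 1.2.2.1 (add p4, p3):
                ○ open, literals {p3=true, p4=true}.
              branch 1.2.2.2 (add not p4, not p3):
                × closes — contains both p3 and not p3.
  branch 2 (add not p2):
    ○ open, literals {p2=false}.
3 branches closed, 4 open.
Each open branch fixes some atoms; the unmentioned ones are free. Counting distinct full assignments: branch {p3=false, p4=true} (p1, p2) contributes 4 new; branch {p3=true, p4=true} (p1, p2) contributes 4 new; branch {p3=true, p4=true} (p1, p2) contributes 0 new; branch {p2=false} (p1, p3, p4) contributes 4 new. Total: 12.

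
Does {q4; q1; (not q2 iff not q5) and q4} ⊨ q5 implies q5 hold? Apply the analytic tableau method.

Initial set: {T q4; T q1; T ((not q2 iff not q5) and q4); F (q5 implies q5)}.
T ((not q2 iff not q5) and q4): α-rule — add T (not q2 iff not q5), T q4.
F (q5 implies q5): α-rule — add T q5, F q5.
× closes — contains both q5 and not q5.
All 1 branch closes.
Every branch closed, so the premises entail the conclusion.

Yes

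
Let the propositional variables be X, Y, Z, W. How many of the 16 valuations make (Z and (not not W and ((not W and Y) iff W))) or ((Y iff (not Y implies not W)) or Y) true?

12

Initial set: {((Z and (not not W and ((not W and Y) iff W))) or ((Y iff (not Y implies not W)) or Y))}.
((Z and (not not W and ((not W and Y) iff W))) or ((Y iff (not Y implies not W)) or Y)): β-rule — branch into (Z and (not not W and ((not W and Y) iff W)))  //  ((Y iff (not Y implies not W)) or Y).
  branch 1 (add (Z and (not not W and ((not W and Y) iff W)))):
    (Z and (not not W and ((not W and Y) iff W))): α-rule — add Z, (not not W and ((not W and Y) iff W)).
    (not not W and ((not W and Y) iff W)): α-rule — add not not W, ((not W and Y) iff W).
    not not W: drop double negation, giving W.
    ((not W and Y) iff W): β-rule — branch into (not W and Y), W  //  not (not W and Y), not W.
      branch 1.1 (add (not W and Y), W):
        (not W and Y): α-rule — add not W, Y.
        × closes — contains both W and not W.
      branch 1.2 (add not (not W and Y), not W):
        × closes — contains both W and not W.
  branch 2 (add ((Y iff (not Y implies not W)) or Y)):
    ((Y iff (not Y implies not W)) or Y): β-rule — branch into (Y iff (not Y implies not W))  //  Y.
      branch 2.1 (add (Y iff (not Y implies not W))):
        (Y iff (not Y implies not W)): β-rule — branch into Y, (not Y implies not W)  //  not Y, not (not Y implies not W).
          branch 2.1.1 (add Y, (not Y implies not W)):
            (not Y implies not W): β-rule — branch into not not Y  //  not W.
              branch 2.1.1.1 (add not not Y):
                ○ open, literals {Y=T}.
              branch 2.1.1.2 (add not W):
                ○ open, literals {W=F, Y=T}.
          branch 2.1.2 (add not Y, not (not Y implies not W)):
            not (not Y implies not W): α-rule — add not Y, not not W.
            ○ open, literals {W=T, Y=F}.
      branch 2.2 (add Y):
        ○ open, literals {Y=T}.
2 branches closed, 4 open.
Each open branch fixes some atoms; the unmentioned ones are free. Counting distinct full assignments: branch {Y=T} (X, Z, W) contributes 8 new; branch {W=F, Y=T} (X, Z) contributes 0 new; branch {W=T, Y=F} (X, Z) contributes 4 new; branch {Y=T} (X, Z, W) contributes 0 new. Total: 12.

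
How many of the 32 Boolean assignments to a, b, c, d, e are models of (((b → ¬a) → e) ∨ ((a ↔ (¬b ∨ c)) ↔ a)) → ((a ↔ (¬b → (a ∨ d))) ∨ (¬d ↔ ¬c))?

27

Initial set: {T ((((b → ¬a) → e) ∨ ((a ↔ (¬b ∨ c)) ↔ a)) → ((a ↔ (¬b → (a ∨ d))) ∨ (¬d ↔ ¬c)))}.
T ((((b → ¬a) → e) ∨ ((a ↔ (¬b ∨ c)) ↔ a)) → ((a ↔ (¬b → (a ∨ d))) ∨ (¬d ↔ ¬c))): β-rule — branch into F (((b → ¬a) → e) ∨ ((a ↔ (¬b ∨ c)) ↔ a))  //  T ((a ↔ (¬b → (a ∨ d))) ∨ (¬d ↔ ¬c)).
  branch 1 (add F (((b → ¬a) → e) ∨ ((a ↔ (¬b ∨ c)) ↔ a))):
    F (((b → ¬a) → e) ∨ ((a ↔ (¬b ∨ c)) ↔ a)): α-rule — add F ((b → ¬a) → e), F ((a ↔ (¬b ∨ c)) ↔ a).
    F ((b → ¬a) → e): α-rule — add T (b → ¬a), F e.
    F ((a ↔ (¬b ∨ c)) ↔ a): β-rule — branch into T (a ↔ (¬b ∨ c)), F a  //  F (a ↔ (¬b ∨ c)), T a.
      branch 1.1 (add T (a ↔ (¬b ∨ c)), F a):
        T (b → ¬a): β-rule — branch into F b  //  T ¬a.
          branch 1.1.1 (add F b):
            T (a ↔ (¬b ∨ c)): β-rule — branch into T a, T (¬b ∨ c)  //  F a, F (¬b ∨ c).
              branch 1.1.1.1 (add T a, T (¬b ∨ c)):
                × closes — contains both a and ¬a.
              branch 1.1.1.2 (add F a, F (¬b ∨ c)):
                F (¬b ∨ c): α-rule — add F ¬b, F c.
                × closes — contains both b and ¬b.
          branch 1.1.2 (add T ¬a):
            T (a ↔ (¬b ∨ c)): β-rule — branch into T a, T (¬b ∨ c)  //  F a, F (¬b ∨ c).
              branch 1.1.2.1 (add T a, T (¬b ∨ c)):
                × closes — contains both a and ¬a.
              branch 1.1.2.2 (add F a, F (¬b ∨ c)):
                F (¬b ∨ c): α-rule — add F ¬b, F c.
                ○ open, literals {a=false, b=true, c=false, e=false}.
      branch 1.2 (add F (a ↔ (¬b ∨ c)), T a):
        T (b → ¬a): β-rule — branch into F b  //  T ¬a.
          branch 1.2.1 (add F b):
            F (a ↔ (¬b ∨ c)): β-rule — branch into T a, F (¬b ∨ c)  //  F a, T (¬b ∨ c).
              branch 1.2.1.1 (add T a, F (¬b ∨ c)):
                F (¬b ∨ c): α-rule — add F ¬b, F c.
                × closes — contains both b and ¬b.
              branch 1.2.1.2 (add F a, T (¬b ∨ c)):
                × closes — contains both a and ¬a.
          branch 1.2.2 (add T ¬a):
            × closes — contains both a and ¬a.
  branch 2 (add T ((a ↔ (¬b → (a ∨ d))) ∨ (¬d ↔ ¬c))):
    T ((a ↔ (¬b → (a ∨ d))) ∨ (¬d ↔ ¬c)): β-rule — branch into T (a ↔ (¬b → (a ∨ d)))  //  T (¬d ↔ ¬c).
      branch 2.1 (add T (a ↔ (¬b → (a ∨ d)))):
        T (a ↔ (¬b → (a ∨ d))): β-rule — branch into T a, T (¬b → (a ∨ d))  //  F a, F (¬b → (a ∨ d)).
          branch 2.1.1 (add T a, T (¬b → (a ∨ d))):
            T (¬b → (a ∨ d)): β-rule — branch into F ¬b  //  T (a ∨ d).
              branch 2.1.1.1 (add F ¬b):
                ○ open, literals {a=true, b=true}.
              branch 2.1.1.2 (add T (a ∨ d)):
                T (a ∨ d): β-rule — branch into T a  //  T d.
                  branch 2.1.1.2.1 (add T a):
                    ○ open, literals {a=true}.
                  branch 2.1.1.2.2 (add T d):
                    ○ open, literals {a=true, d=true}.
          branch 2.1.2 (add F a, F (¬b → (a ∨ d))):
            F (¬b → (a ∨ d)): α-rule — add T ¬b, F (a ∨ d).
            F (a ∨ d): α-rule — add F a, F d.
            ○ open, literals {a=false, b=false, d=false}.
      branch 2.2 (add T (¬d ↔ ¬c)):
        T (¬d ↔ ¬c): β-rule — branch into T ¬d, T ¬c  //  F ¬d, F ¬c.
          branch 2.2.1 (add T ¬d, T ¬c):
            ○ open, literals {c=false, d=false}.
          branch 2.2.2 (add F ¬d, F ¬c):
            ○ open, literals {c=true, d=true}.
6 branches closed, 7 open.
Each open branch fixes some atoms; the unmentioned ones are free. Counting distinct full assignments: branch {a=false, b=true, c=false, e=false} (d) contributes 2 new; branch {a=true, b=true} (c, d, e) contributes 8 new; branch {a=true} (b, c, d, e) contributes 8 new; branch {a=true, d=true} (b, c, e) contributes 0 new; branch {a=false, b=false, d=false} (c, e) contributes 4 new; branch {c=false, d=false} (a, b, e) contributes 1 new; branch {c=true, d=true} (a, b, e) contributes 4 new. Total: 27.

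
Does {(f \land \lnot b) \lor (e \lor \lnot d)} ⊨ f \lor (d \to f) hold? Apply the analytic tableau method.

No

Initial set: {((f \land \lnot b) \lor (e \lor \lnot d)); \lnot (f \lor (d \to f))}.
\lnot (f \lor (d \to f)): α-rule — add \lnot f, \lnot (d \to f).
\lnot (d \to f): α-rule — add d, \lnot f.
((f \land \lnot b) \lor (e \lor \lnot d)): β-rule — branch into (f \land \lnot b)  //  (e \lor \lnot d).
  branch 1 (add (f \land \lnot b)):
    (f \land \lnot b): α-rule — add f, \lnot b.
    × closes — contains both f and \lnot f.
  branch 2 (add (e \lor \lnot d)):
    (e \lor \lnot d): β-rule — branch into e  //  \lnot d.
      branch 2.1 (add e):
        ○ open, literals {d=T, e=T, f=F}.
      branch 2.2 (add \lnot d):
        × closes — contains both d and \lnot d.
2 branches closed, 1 open.
An open branch gives a countermodel: d=T, e=T, f=F (unmentioned atoms arbitrary); the premises hold there but the conclusion fails.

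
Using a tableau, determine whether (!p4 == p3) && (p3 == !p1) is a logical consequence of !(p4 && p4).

No

Initial set: {!(p4 && p4); !((!p4 == p3) && (p3 == !p1))}.
!(p4 && p4): β-rule — branch into !p4  //  !p4.
  branch 1 (add !p4):
    !((!p4 == p3) && (p3 == !p1)): β-rule — branch into !(!p4 == p3)  //  !(p3 == !p1).
      branch 1.1 (add !(!p4 == p3)):
        !(!p4 == p3): β-rule — branch into !p4, !p3  //  !!p4, p3.
          branch 1.1.1 (add !p4, !p3):
            ○ open, literals {p3=0, p4=0}.
          branch 1.1.2 (add !!p4, p3):
            × closes — contains both p4 and !p4.
      branch 1.2 (add !(p3 == !p1)):
        !(p3 == !p1): β-rule — branch into p3, !!p1  //  !p3, !p1.
          branch 1.2.1 (add p3, !!p1):
            ○ open, literals {p1=1, p3=1, p4=0}.
          branch 1.2.2 (add !p3, !p1):
            ○ open, literals {p1=0, p3=0, p4=0}.
  branch 2 (add !p4):
    !((!p4 == p3) && (p3 == !p1)): β-rule — branch into !(!p4 == p3)  //  !(p3 == !p1).
      branch 2.1 (add !(!p4 == p3)):
        !(!p4 == p3): β-rule — branch into !p4, !p3  //  !!p4, p3.
          branch 2.1.1 (add !p4, !p3):
            ○ open, literals {p3=0, p4=0}.
          branch 2.1.2 (add !!p4, p3):
            × closes — contains both p4 and !p4.
      branch 2.2 (add !(p3 == !p1)):
        !(p3 == !p1): β-rule — branch into p3, !!p1  //  !p3, !p1.
          branch 2.2.1 (add p3, !!p1):
            ○ open, literals {p1=1, p3=1, p4=0}.
          branch 2.2.2 (add !p3, !p1):
            ○ open, literals {p1=0, p3=0, p4=0}.
2 branches closed, 6 open.
An open branch gives a countermodel: p3=0, p4=0 (unmentioned atoms arbitrary); the premises hold there but the conclusion fails.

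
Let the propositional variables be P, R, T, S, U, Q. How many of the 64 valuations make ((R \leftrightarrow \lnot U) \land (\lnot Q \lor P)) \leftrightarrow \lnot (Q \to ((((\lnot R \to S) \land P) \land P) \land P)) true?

24

Initial set: {(((R \leftrightarrow \lnot U) \land (\lnot Q \lor P)) \leftrightarrow \lnot (Q \to ((((\lnot R \to S) \land P) \land P) \land P)))}.
(((R \leftrightarrow \lnot U) \land (\lnot Q \lor P)) \leftrightarrow \lnot (Q \to ((((\lnot R \to S) \land P) \land P) \land P))): β-rule — branch into ((R \leftrightarrow \lnot U) \land (\lnot Q \lor P)), \lnot (Q \to ((((\lnot R \to S) \land P) \land P) \land P))  //  \lnot ((R \leftrightarrow \lnot U) \land (\lnot Q \lor P)), \lnot \lnot (Q \to ((((\lnot R \to S) \land P) \land P) \land P)).
  branch 1 (add ((R \leftrightarrow \lnot U) \land (\lnot Q \lor P)), \lnot (Q \to ((((\lnot R \to S) \land P) \land P) \land P))):
    ((R \leftrightarrow \lnot U) \land (\lnot Q \lor P)): α-rule — add (R \leftrightarrow \lnot U), (\lnot Q \lor P).
    \lnot (Q \to ((((\lnot R \to S) \land P) \land P) \land P)): α-rule — add Q, \lnot ((((\lnot R \to S) \land P) \land P) \land P).
    (R \leftrightarrow \lnot U): β-rule — branch into R, \lnot U  //  \lnot R, \lnot \lnot U.
      branch 1.1 (add R, \lnot U):
        (\lnot Q \lor P): β-rule — branch into \lnot Q  //  P.
          branch 1.1.1 (add \lnot Q):
            × closes — contains both Q and \lnot Q.
          branch 1.1.2 (add P):
            \lnot ((((\lnot R \to S) \land P) \land P) \land P): β-rule — branch into \lnot (((\lnot R \to S) \land P) \land P)  //  \lnot P.
              branch 1.1.2.1 (add \lnot (((\lnot R \to S) \land P) \land P)):
                \lnot (((\lnot R \to S) \land P) \land P): β-rule — branch into \lnot ((\lnot R \to S) \land P)  //  \lnot P.
                  branch 1.1.2.1.1 (add \lnot ((\lnot R \to S) \land P)):
                    \lnot ((\lnot R \to S) \land P): β-rule — branch into \lnot (\lnot R \to S)  //  \lnot P.
                      branch 1.1.2.1.1.1 (add \lnot (\lnot R \to S)):
                        \lnot (\lnot R \to S): α-rule — add \lnot R, \lnot S.
                        × closes — contains both R and \lnot R.
                      branch 1.1.2.1.1.2 (add \lnot P):
                        × closes — contains both P and \lnot P.
                  branch 1.1.2.1.2 (add \lnot P):
                    × closes — contains both P and \lnot P.
              branch 1.1.2.2 (add \lnot P):
                × closes — contains both P and \lnot P.
      branch 1.2 (add \lnot R, \lnot \lnot U):
        (\lnot Q \lor P): β-rule — branch into \lnot Q  //  P.
          branch 1.2.1 (add \lnot Q):
            × closes — contains both Q and \lnot Q.
          branch 1.2.2 (add P):
            \lnot ((((\lnot R \to S) \land P) \land P) \land P): β-rule — branch into \lnot (((\lnot R \to S) \land P) \land P)  //  \lnot P.
              branch 1.2.2.1 (add \lnot (((\lnot R \to S) \land P) \land P)):
                \lnot (((\lnot R \to S) \land P) \land P): β-rule — branch into \lnot ((\lnot R \to S) \land P)  //  \lnot P.
                  branch 1.2.2.1.1 (add \lnot ((\lnot R \to S) \land P)):
                    \lnot ((\lnot R \to S) \land P): β-rule — branch into \lnot (\lnot R \to S)  //  \lnot P.
                      branch 1.2.2.1.1.1 (add \lnot (\lnot R \to S)):
                        \lnot (\lnot R \to S): α-rule — add \lnot R, \lnot S.
                        ○ open, literals {P=T, Q=T, R=F, S=F, U=T}.
                      branch 1.2.2.1.1.2 (add \lnot P):
                        × closes — contains both P and \lnot P.
                  branch 1.2.2.1.2 (add \lnot P):
                    × closes — contains both P and \lnot P.
              branch 1.2.2.2 (add \lnot P):
                × closes — contains both P and \lnot P.
  branch 2 (add \lnot ((R \leftrightarrow \lnot U) \land (\lnot Q \lor P)), \lnot \lnot (Q \to ((((\lnot R \to S) \land P) \land P) \land P))):
    \lnot ((R \leftrightarrow \lnot U) \land (\lnot Q \lor P)): β-rule — branch into \lnot (R \leftrightarrow \lnot U)  //  \lnot (\lnot Q \lor P).
      branch 2.1 (add \lnot (R \leftrightarrow \lnot U)):
        \lnot \lnot (Q \to ((((\lnot R \to S) \land P) \land P) \land P)): β-rule — branch into \lnot Q  //  ((((\lnot R \to S) \land P) \land P) \land P).
          branch 2.1.1 (add \lnot Q):
            \lnot (R \leftrightarrow \lnot U): β-rule — branch into R, \lnot \lnot U  //  \lnot R, \lnot U.
              branch 2.1.1.1 (add R, \lnot \lnot U):
                ○ open, literals {Q=F, R=T, U=T}.
              branch 2.1.1.2 (add \lnot R, \lnot U):
                ○ open, literals {Q=F, R=F, U=F}.
          branch 2.1.2 (add ((((\lnot R \to S) \land P) \land P) \land P)):
            ((((\lnot R \to S) \land P) \land P) \land P): α-rule — add (((\lnot R \to S) \land P) \land P), P.
            (((\lnot R \to S) \land P) \land P): α-rule — add ((\lnot R \to S) \land P), P.
            ((\lnot R \to S) \land P): α-rule — add (\lnot R \to S), P.
            \lnot (R \leftrightarrow \lnot U): β-rule — branch into R, \lnot \lnot U  //  \lnot R, \lnot U.
              branch 2.1.2.1 (add R, \lnot \lnot U):
                (\lnot R \to S): β-rule — branch into \lnot \lnot R  //  S.
                  branch 2.1.2.1.1 (add \lnot \lnot R):
                    ○ open, literals {P=T, R=T, U=T}.
                  branch 2.1.2.1.2 (add S):
                    ○ open, literals {P=T, R=T, S=T, U=T}.
              branch 2.1.2.2 (add \lnot R, \lnot U):
                (\lnot R \to S): β-rule — branch into \lnot \lnot R  //  S.
                  branch 2.1.2.2.1 (add \lnot \lnot R):
                    × closes — contains both R and \lnot R.
                  branch 2.1.2.2.2 (add S):
                    ○ open, literals {P=T, R=F, S=T, U=F}.
      branch 2.2 (add \lnot (\lnot Q \lor P)):
        \lnot (\lnot Q \lor P): α-rule — add \lnot \lnot Q, \lnot P.
        \lnot \lnot (Q \to ((((\lnot R \to S) \land P) \land P) \land P)): β-rule — branch into \lnot Q  //  ((((\lnot R \to S) \land P) \land P) \land P).
          branch 2.2.1 (add \lnot Q):
            × closes — contains both Q and \lnot Q.
          branch 2.2.2 (add ((((\lnot R \to S) \land P) \land P) \land P)):
            ((((\lnot R \to S) \land P) \land P) \land P): α-rule — add (((\lnot R \to S) \land P) \land P), P.
            × closes — contains both P and \lnot P.
12 branches closed, 6 open.
Each open branch fixes some atoms; the unmentioned ones are free. Counting distinct full assignments: branch {P=T, Q=T, R=F, S=F, U=T} (T) contributes 2 new; branch {Q=F, R=T, U=T} (P, T, S) contributes 8 new; branch {Q=F, R=F, U=F} (P, T, S) contributes 8 new; branch {P=T, R=T, U=T} (T, S, Q) contributes 4 new; branch {P=T, R=T, S=T, U=T} (T, Q) contributes 0 new; branch {P=T, R=F, S=T, U=F} (T, Q) contributes 2 new. Total: 24.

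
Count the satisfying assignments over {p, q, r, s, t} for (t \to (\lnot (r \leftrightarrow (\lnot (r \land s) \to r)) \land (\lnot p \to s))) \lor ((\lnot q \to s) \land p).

Initial set: {((t \to (\lnot (r \leftrightarrow (\lnot (r \land s) \to r)) \land (\lnot p \to s))) \lor ((\lnot q \to s) \land p))}.
((t \to (\lnot (r \leftrightarrow (\lnot (r \land s) \to r)) \land (\lnot p \to s))) \lor ((\lnot q \to s) \land p)): β-rule — branch into (t \to (\lnot (r \leftrightarrow (\lnot (r \land s) \to r)) \land (\lnot p \to s)))  //  ((\lnot q \to s) \land p).
  branch 1 (add (t \to (\lnot (r \leftrightarrow (\lnot (r \land s) \to r)) \land (\lnot p \to s)))):
    (t \to (\lnot (r \leftrightarrow (\lnot (r \land s) \to r)) \land (\lnot p \to s))): β-rule — branch into \lnot t  //  (\lnot (r \leftrightarrow (\lnot (r \land s) \to r)) \land (\lnot p \to s)).
      branch 1.1 (add \lnot t):
        ○ open, literals {t=false}.
      branch 1.2 (add (\lnot (r \leftrightarrow (\lnot (r \land s) \to r)) \land (\lnot p \to s))):
        (\lnot (r \leftrightarrow (\lnot (r \land s) \to r)) \land (\lnot p \to s)): α-rule — add \lnot (r \leftrightarrow (\lnot (r \land s) \to r)), (\lnot p \to s).
        \lnot (r \leftrightarrow (\lnot (r \land s) \to r)): β-rule — branch into r, \lnot (\lnot (r \land s) \to r)  //  \lnot r, (\lnot (r \land s) \to r).
          branch 1.2.1 (add r, \lnot (\lnot (r \land s) \to r)):
            \lnot (\lnot (r \land s) \to r): α-rule — add \lnot (r \land s), \lnot r.
            × closes — contains both r and \lnot r.
          branch 1.2.2 (add \lnot r, (\lnot (r \land s) \to r)):
            (\lnot p \to s): β-rule — branch into \lnot \lnot p  //  s.
              branch 1.2.2.1 (add \lnot \lnot p):
                (\lnot (r \land s) \to r): β-rule — branch into \lnot \lnot (r \land s)  //  r.
                  branch 1.2.2.1.1 (add \lnot \lnot (r \land s)):
                    \lnot \lnot (r \land s): α-rule — add r, s.
                    × closes — contains both r and \lnot r.
                  branch 1.2.2.1.2 (add r):
                    × closes — contains both r and \lnot r.
              branch 1.2.2.2 (add s):
                (\lnot (r \land s) \to r): β-rule — branch into \lnot \lnot (r \land s)  //  r.
                  branch 1.2.2.2.1 (add \lnot \lnot (r \land s)):
                    \lnot \lnot (r \land s): α-rule — add r, s.
                    × closes — contains both r and \lnot r.
                  branch 1.2.2.2.2 (add r):
                    × closes — contains both r and \lnot r.
  branch 2 (add ((\lnot q \to s) \land p)):
    ((\lnot q \to s) \land p): α-rule — add (\lnot q \to s), p.
    (\lnot q \to s): β-rule — branch into \lnot \lnot q  //  s.
      branch 2.1 (add \lnot \lnot q):
        ○ open, literals {p=true, q=true}.
      branch 2.2 (add s):
        ○ open, literals {p=true, s=true}.
5 branches closed, 3 open.
Each open branch fixes some atoms; the unmentioned ones are free. Counting distinct full assignments: branch {t=false} (p, q, r, s) contributes 16 new; branch {p=true, q=true} (r, s, t) contributes 4 new; branch {p=true, s=true} (q, r, t) contributes 2 new. Total: 22.

22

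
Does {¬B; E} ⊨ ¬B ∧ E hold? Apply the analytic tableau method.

Initial set: {¬B; E; ¬(¬B ∧ E)}.
¬(¬B ∧ E): β-rule — branch into ¬¬B  //  ¬E.
  branch 1 (add ¬¬B):
    × closes — contains both B and ¬B.
  branch 2 (add ¬E):
    × closes — contains both E and ¬E.
All 2 branches close.
Every branch closed, so the premises entail the conclusion.

Yes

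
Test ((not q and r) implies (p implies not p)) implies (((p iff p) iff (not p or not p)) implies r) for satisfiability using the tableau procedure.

Satisfiable

Initial set: {T (((not q and r) implies (p implies not p)) implies (((p iff p) iff (not p or not p)) implies r))}.
T (((not q and r) implies (p implies not p)) implies (((p iff p) iff (not p or not p)) implies r)): β-rule — branch into F ((not q and r) implies (p implies not p))  //  T (((p iff p) iff (not p or not p)) implies r).
  branch 1 (add F ((not q and r) implies (p implies not p))):
    F ((not q and r) implies (p implies not p)): α-rule — add T (not q and r), F (p implies not p).
    T (not q and r): α-rule — add T not q, T r.
    F (p implies not p): α-rule — add T p, F not p.
    ○ open, literals {p=1, q=0, r=1}.
  branch 2 (add T (((p iff p) iff (not p or not p)) implies r)):
    T (((p iff p) iff (not p or not p)) implies r): β-rule — branch into F ((p iff p) iff (not p or not p))  //  T r.
      branch 2.1 (add F ((p iff p) iff (not p or not p))):
        F ((p iff p) iff (not p or not p)): β-rule — branch into T (p iff p), F (not p or not p)  //  F (p iff p), T (not p or not p).
          branch 2.1.1 (add T (p iff p), F (not p or not p)):
            F (not p or not p): α-rule — add F not p, F not p.
            T (p iff p): β-rule — branch into T p, T p  //  F p, F p.
              branch 2.1.1.1 (add T p, T p):
                ○ open, literals {p=1}.
              branch 2.1.1.2 (add F p, F p):
                × closes — contains both p and not p.
          branch 2.1.2 (add F (p iff p), T (not p or not p)):
            F (p iff p): β-rule — branch into T p, F p  //  F p, T p.
              branch 2.1.2.1 (add T p, F p):
                × closes — contains both p and not p.
              branch 2.1.2.2 (add F p, T p):
                × closes — contains both p and not p.
      branch 2.2 (add T r):
        ○ open, literals {r=1}.
3 branches closed, 3 open.
An open branch gives a satisfying assignment: p=1, q=0, r=1.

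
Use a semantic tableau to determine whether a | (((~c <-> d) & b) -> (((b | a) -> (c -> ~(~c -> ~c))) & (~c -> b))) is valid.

Not valid

Assume the negation and expand:
Initial set: {~(a | (((~c <-> d) & b) -> (((b | a) -> (c -> ~(~c -> ~c))) & (~c -> b))))}.
~(a | (((~c <-> d) & b) -> (((b | a) -> (c -> ~(~c -> ~c))) & (~c -> b)))): α-rule — add ~a, ~(((~c <-> d) & b) -> (((b | a) -> (c -> ~(~c -> ~c))) & (~c -> b))).
~(((~c <-> d) & b) -> (((b | a) -> (c -> ~(~c -> ~c))) & (~c -> b))): α-rule — add ((~c <-> d) & b), ~(((b | a) -> (c -> ~(~c -> ~c))) & (~c -> b)).
((~c <-> d) & b): α-rule — add (~c <-> d), b.
~(((b | a) -> (c -> ~(~c -> ~c))) & (~c -> b)): β-rule — branch into ~((b | a) -> (c -> ~(~c -> ~c)))  //  ~(~c -> b).
  branch 1 (add ~((b | a) -> (c -> ~(~c -> ~c)))):
    ~((b | a) -> (c -> ~(~c -> ~c))): α-rule — add (b | a), ~(c -> ~(~c -> ~c)).
    ~(c -> ~(~c -> ~c)): α-rule — add c, ~~(~c -> ~c).
    (~c <-> d): β-rule — branch into ~c, d  //  ~~c, ~d.
      branch 1.1 (add ~c, d):
        × closes — contains both c and ~c.
      branch 1.2 (add ~~c, ~d):
        (b | a): β-rule — branch into b  //  a.
          branch 1.2.1 (add b):
            ~~(~c -> ~c): β-rule — branch into ~~c  //  ~c.
              branch 1.2.1.1 (add ~~c):
                ○ open, literals {a=0, b=1, c=1, d=0}.
              branch 1.2.1.2 (add ~c):
                × closes — contains both c and ~c.
          branch 1.2.2 (add a):
            × closes — contains both a and ~a.
  branch 2 (add ~(~c -> b)):
    ~(~c -> b): α-rule — add ~c, ~b.
    × closes — contains both b and ~b.
4 branches closed, 1 open.
An open branch gives a countermodel: a=0, b=1, c=1, d=0 (unmentioned atoms arbitrary); under it the original formula is false.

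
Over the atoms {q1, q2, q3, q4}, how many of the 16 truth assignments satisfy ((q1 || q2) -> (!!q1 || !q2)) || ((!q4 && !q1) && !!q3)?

Initial set: {(((q1 || q2) -> (!!q1 || !q2)) || ((!q4 && !q1) && !!q3))}.
(((q1 || q2) -> (!!q1 || !q2)) || ((!q4 && !q1) && !!q3)): β-rule — branch into ((q1 || q2) -> (!!q1 || !q2))  //  ((!q4 && !q1) && !!q3).
  branch 1 (add ((q1 || q2) -> (!!q1 || !q2))):
    ((q1 || q2) -> (!!q1 || !q2)): β-rule — branch into !(q1 || q2)  //  (!!q1 || !q2).
      branch 1.1 (add !(q1 || q2)):
        !(q1 || q2): α-rule — add !q1, !q2.
        ○ open, literals {q1=false, q2=false}.
      branch 1.2 (add (!!q1 || !q2)):
        (!!q1 || !q2): β-rule — branch into !!q1  //  !q2.
          branch 1.2.1 (add !!q1):
            !!q1: drop double negation, giving q1.
            ○ open, literals {q1=true}.
          branch 1.2.2 (add !q2):
            ○ open, literals {q2=false}.
  branch 2 (add ((!q4 && !q1) && !!q3)):
    ((!q4 && !q1) && !!q3): α-rule — add (!q4 && !q1), !!q3.
    (!q4 && !q1): α-rule — add !q4, !q1.
    !!q3: drop double negation, giving q3.
    ○ open, literals {q1=false, q3=true, q4=false}.
0 branches closed, 4 open.
Each open branch fixes some atoms; the unmentioned ones are free. Counting distinct full assignments: branch {q1=false, q2=false} (q3, q4) contributes 4 new; branch {q1=true} (q2, q3, q4) contributes 8 new; branch {q2=false} (q1, q3, q4) contributes 0 new; branch {q1=false, q3=true, q4=false} (q2) contributes 1 new. Total: 13.

13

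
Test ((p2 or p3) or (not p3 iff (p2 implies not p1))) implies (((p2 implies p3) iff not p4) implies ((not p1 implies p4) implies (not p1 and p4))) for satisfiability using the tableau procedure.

Satisfiable

Initial set: {T (((p2 or p3) or (not p3 iff (p2 implies not p1))) implies (((p2 implies p3) iff not p4) implies ((not p1 implies p4) implies (not p1 and p4))))}.
T (((p2 or p3) or (not p3 iff (p2 implies not p1))) implies (((p2 implies p3) iff not p4) implies ((not p1 implies p4) implies (not p1 and p4)))): β-rule — branch into F ((p2 or p3) or (not p3 iff (p2 implies not p1)))  //  T (((p2 implies p3) iff not p4) implies ((not p1 implies p4) implies (not p1 and p4))).
  branch 1 (add F ((p2 or p3) or (not p3 iff (p2 implies not p1)))):
    F ((p2 or p3) or (not p3 iff (p2 implies not p1))): α-rule — add F (p2 or p3), F (not p3 iff (p2 implies not p1)).
    F (p2 or p3): α-rule — add F p2, F p3.
    F (not p3 iff (p2 implies not p1)): β-rule — branch into T not p3, F (p2 implies not p1)  //  F not p3, T (p2 implies not p1).
      branch 1.1 (add T not p3, F (p2 implies not p1)):
        F (p2 implies not p1): α-rule — add T p2, F not p1.
        × closes — contains both p2 and not p2.
      branch 1.2 (add F not p3, T (p2 implies not p1)):
        × closes — contains both p3 and not p3.
  branch 2 (add T (((p2 implies p3) iff not p4) implies ((not p1 implies p4) implies (not p1 and p4)))):
    T (((p2 implies p3) iff not p4) implies ((not p1 implies p4) implies (not p1 and p4))): β-rule — branch into F ((p2 implies p3) iff not p4)  //  T ((not p1 implies p4) implies (not p1 and p4)).
      branch 2.1 (add F ((p2 implies p3) iff not p4)):
        F ((p2 implies p3) iff not p4): β-rule — branch into T (p2 implies p3), F not p4  //  F (p2 implies p3), T not p4.
          branch 2.1.1 (add T (p2 implies p3), F not p4):
            T (p2 implies p3): β-rule — branch into F p2  //  T p3.
              branch 2.1.1.1 (add F p2):
                ○ open, literals {p2=false, p4=true}.
              branch 2.1.1.2 (add T p3):
                ○ open, literals {p3=true, p4=true}.
          branch 2.1.2 (add F (p2 implies p3), T not p4):
            F (p2 implies p3): α-rule — add T p2, F p3.
            ○ open, literals {p2=true, p3=false, p4=false}.
      branch 2.2 (add T ((not p1 implies p4) implies (not p1 and p4))):
        T ((not p1 implies p4) implies (not p1 and p4)): β-rule — branch into F (not p1 implies p4)  //  T (not p1 and p4).
          branch 2.2.1 (add F (not p1 implies p4)):
            F (not p1 implies p4): α-rule — add T not p1, F p4.
            ○ open, literals {p1=false, p4=false}.
          branch 2.2.2 (add T (not p1 and p4)):
            T (not p1 and p4): α-rule — add T not p1, T p4.
            ○ open, literals {p1=false, p4=true}.
2 branches closed, 5 open.
An open branch gives a satisfying assignment: p2=false, p4=true.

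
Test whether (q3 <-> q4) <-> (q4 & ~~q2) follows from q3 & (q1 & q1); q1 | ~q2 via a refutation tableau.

No

Initial set: {(q3 & (q1 & q1)); (q1 | ~q2); ~((q3 <-> q4) <-> (q4 & ~~q2))}.
(q3 & (q1 & q1)): α-rule — add q3, (q1 & q1).
(q1 & q1): α-rule — add q1, q1.
(q1 | ~q2): β-rule — branch into q1  //  ~q2.
  branch 1 (add q1):
    ~((q3 <-> q4) <-> (q4 & ~~q2)): β-rule — branch into (q3 <-> q4), ~(q4 & ~~q2)  //  ~(q3 <-> q4), (q4 & ~~q2).
      branch 1.1 (add (q3 <-> q4), ~(q4 & ~~q2)):
        (q3 <-> q4): β-rule — branch into q3, q4  //  ~q3, ~q4.
          branch 1.1.1 (add q3, q4):
            ~(q4 & ~~q2): β-rule — branch into ~q4  //  ~~~q2.
              branch 1.1.1.1 (add ~q4):
                × closes — contains both q4 and ~q4.
              branch 1.1.1.2 (add ~~~q2):
                ~~~q2: drop double negation, giving ~q2.
                ○ open, literals {q1=T, q2=F, q3=T, q4=T}.
          branch 1.1.2 (add ~q3, ~q4):
            × closes — contains both q3 and ~q3.
      branch 1.2 (add ~(q3 <-> q4), (q4 & ~~q2)):
        (q4 & ~~q2): α-rule — add q4, ~~q2.
        ~~q2: drop double negation, giving q2.
        ~(q3 <-> q4): β-rule — branch into q3, ~q4  //  ~q3, q4.
          branch 1.2.1 (add q3, ~q4):
            × closes — contains both q4 and ~q4.
          branch 1.2.2 (add ~q3, q4):
            × closes — contains both q3 and ~q3.
  branch 2 (add ~q2):
    ~((q3 <-> q4) <-> (q4 & ~~q2)): β-rule — branch into (q3 <-> q4), ~(q4 & ~~q2)  //  ~(q3 <-> q4), (q4 & ~~q2).
      branch 2.1 (add (q3 <-> q4), ~(q4 & ~~q2)):
        (q3 <-> q4): β-rule — branch into q3, q4  //  ~q3, ~q4.
          branch 2.1.1 (add q3, q4):
            ~(q4 & ~~q2): β-rule — branch into ~q4  //  ~~~q2.
              branch 2.1.1.1 (add ~q4):
                × closes — contains both q4 and ~q4.
              branch 2.1.1.2 (add ~~~q2):
                ~~~q2: drop double negation, giving ~q2.
                ○ open, literals {q1=T, q2=F, q3=T, q4=T}.
          branch 2.1.2 (add ~q3, ~q4):
            × closes — contains both q3 and ~q3.
      branch 2.2 (add ~(q3 <-> q4), (q4 & ~~q2)):
        (q4 & ~~q2): α-rule — add q4, ~~q2.
        ~~q2: drop double negation, giving q2.
        × closes — contains both q2 and ~q2.
7 branches closed, 2 open.
An open branch gives a countermodel: q1=T, q2=F, q3=T, q4=T (unmentioned atoms arbitrary); the premises hold there but the conclusion fails.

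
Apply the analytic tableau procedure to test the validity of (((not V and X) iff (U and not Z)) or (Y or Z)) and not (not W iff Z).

Not valid

Assume the negation and expand:
Initial set: {F ((((not V and X) iff (U and not Z)) or (Y or Z)) and not (not W iff Z))}.
F ((((not V and X) iff (U and not Z)) or (Y or Z)) and not (not W iff Z)): β-rule — branch into F (((not V and X) iff (U and not Z)) or (Y or Z))  //  F not (not W iff Z).
  branch 1 (add F (((not V and X) iff (U and not Z)) or (Y or Z))):
    F (((not V and X) iff (U and not Z)) or (Y or Z)): α-rule — add F ((not V and X) iff (U and not Z)), F (Y or Z).
    F (Y or Z): α-rule — add F Y, F Z.
    F ((not V and X) iff (U and not Z)): β-rule — branch into T (not V and X), F (U and not Z)  //  F (not V and X), T (U and not Z).
      branch 1.1 (add T (not V and X), F (U and not Z)):
        T (not V and X): α-rule — add T not V, T X.
        F (U and not Z): β-rule — branch into F U  //  F not Z.
          branch 1.1.1 (add F U):
            ○ open, literals {U=0, V=0, X=1, Y=0, Z=0}.
          branch 1.1.2 (add F not Z):
            × closes — contains both Z and not Z.
      branch 1.2 (add F (not V and X), T (U and not Z)):
        T (U and not Z): α-rule — add T U, T not Z.
        F (not V and X): β-rule — branch into F not V  //  F X.
          branch 1.2.1 (add F not V):
            ○ open, literals {U=1, V=1, Y=0, Z=0}.
          branch 1.2.2 (add F X):
            ○ open, literals {U=1, X=0, Y=0, Z=0}.
  branch 2 (add F not (not W iff Z)):
    F not (not W iff Z): β-rule — branch into T not W, T Z  //  F not W, F Z.
      branch 2.1 (add T not W, T Z):
        ○ open, literals {W=0, Z=1}.
      branch 2.2 (add F not W, F Z):
        ○ open, literals {W=1, Z=0}.
1 branch closed, 5 open.
An open branch gives a countermodel: U=0, V=0, X=1, Y=0, Z=0 (unmentioned atoms arbitrary); under it the original formula is false.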